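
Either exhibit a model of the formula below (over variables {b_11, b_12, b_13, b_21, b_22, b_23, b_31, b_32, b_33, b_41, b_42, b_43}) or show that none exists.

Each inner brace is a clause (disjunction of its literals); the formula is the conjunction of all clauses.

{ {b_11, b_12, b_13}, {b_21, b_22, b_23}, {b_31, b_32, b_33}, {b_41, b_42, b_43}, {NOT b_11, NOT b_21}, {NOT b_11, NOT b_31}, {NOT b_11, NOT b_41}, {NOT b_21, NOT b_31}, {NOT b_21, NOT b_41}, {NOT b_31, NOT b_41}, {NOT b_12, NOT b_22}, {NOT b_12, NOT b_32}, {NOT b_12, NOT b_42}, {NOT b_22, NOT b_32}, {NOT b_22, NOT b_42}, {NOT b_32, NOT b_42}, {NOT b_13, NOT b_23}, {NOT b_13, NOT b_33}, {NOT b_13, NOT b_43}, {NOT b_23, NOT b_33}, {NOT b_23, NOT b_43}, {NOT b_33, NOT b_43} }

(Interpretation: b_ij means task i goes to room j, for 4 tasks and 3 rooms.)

UNSATISFIABLE

Branch on b_11: set b_11 = false.
Branch on b_12: set b_12 = true.
From the singleton clause (NOT b_22), b_22 = false.
From the singleton clause (NOT b_32), b_32 = false.
From the singleton clause (NOT b_42), b_42 = false.
Branch on b_21: set b_21 = true.
From the singleton clause (NOT b_31), b_31 = false.
From the singleton clause (b_33), b_33 = true.
From the singleton clause (NOT b_41), b_41 = false.
From the singleton clause (b_43), b_43 = true.
But (NOT b_43) is also a unit clause — contradiction.
Backtrack on b_21: now try b_21 = false.
From the singleton clause (b_23), b_23 = true.
From the singleton clause (NOT b_13), b_13 = false.
From the singleton clause (NOT b_33), b_33 = false.
From the singleton clause (b_31), b_31 = true.
From the singleton clause (NOT b_41), b_41 = false.
From the singleton clause (b_43), b_43 = true.
But (NOT b_43) is also a unit clause — contradiction.
Both values of b_21 lead to a conflict.
Backtrack on b_12: now try b_12 = false.
From the singleton clause (b_13), b_13 = true.
From the singleton clause (NOT b_23), b_23 = false.
From the singleton clause (NOT b_33), b_33 = false.
From the singleton clause (NOT b_43), b_43 = false.
Branch on b_21: set b_21 = true.
From the singleton clause (NOT b_31), b_31 = false.
From the singleton clause (b_32), b_32 = true.
From the singleton clause (NOT b_41), b_41 = false.
From the singleton clause (b_42), b_42 = true.
But (NOT b_42) is also a unit clause — contradiction.
Backtrack on b_21: now try b_21 = false.
From the singleton clause (b_22), b_22 = true.
From the singleton clause (NOT b_32), b_32 = false.
From the singleton clause (b_31), b_31 = true.
From the singleton clause (NOT b_41), b_41 = false.
From the singleton clause (b_42), b_42 = true.
But (NOT b_42) is also a unit clause — contradiction.
Both values of b_21 lead to a conflict.
Both values of b_12 lead to a conflict.
Backtrack on b_11: now try b_11 = true.
From the singleton clause (NOT b_21), b_21 = false.
From the singleton clause (NOT b_31), b_31 = false.
From the singleton clause (NOT b_41), b_41 = false.
Branch on b_22: set b_22 = true.
From the singleton clause (NOT b_12), b_12 = false.
From the singleton clause (NOT b_32), b_32 = false.
From the singleton clause (b_33), b_33 = true.
From the singleton clause (NOT b_42), b_42 = false.
From the singleton clause (b_43), b_43 = true.
But (NOT b_43) is also a unit clause — contradiction.
Backtrack on b_22: now try b_22 = false.
From the singleton clause (b_23), b_23 = true.
From the singleton clause (NOT b_13), b_13 = false.
From the singleton clause (NOT b_33), b_33 = false.
From the singleton clause (b_32), b_32 = true.
From the singleton clause (NOT b_12), b_12 = false.
From the singleton clause (NOT b_42), b_42 = false.
From the singleton clause (b_43), b_43 = true.
But (NOT b_43) is also a unit clause — contradiction.
Both values of b_22 lead to a conflict.
Both values of b_11 lead to a conflict.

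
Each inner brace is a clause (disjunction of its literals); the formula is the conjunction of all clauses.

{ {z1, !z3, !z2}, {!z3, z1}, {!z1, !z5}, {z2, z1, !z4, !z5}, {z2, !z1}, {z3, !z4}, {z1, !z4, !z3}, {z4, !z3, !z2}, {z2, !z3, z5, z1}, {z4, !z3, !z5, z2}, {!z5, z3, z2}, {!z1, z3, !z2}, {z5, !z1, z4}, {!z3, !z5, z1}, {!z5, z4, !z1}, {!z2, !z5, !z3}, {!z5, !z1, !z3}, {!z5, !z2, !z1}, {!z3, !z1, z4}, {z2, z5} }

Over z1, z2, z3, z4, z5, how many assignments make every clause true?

There are 2^5 = 32 truth assignments over (z1, z2, z3, z4, z5).
Split on z1. With z1 = true, the clauses containing z1 are satisfied and !z1 drops from the rest; 1 of the 2^4 = 16 assignments to the other variables satisfy what remains.
With z1 = false, by the same count on the reduced clause set, 2 assignments work.
(One model: z1=F, z2=T, z3=F, z4=F, z5=F.)
Total: 1 + 2 = 3.

3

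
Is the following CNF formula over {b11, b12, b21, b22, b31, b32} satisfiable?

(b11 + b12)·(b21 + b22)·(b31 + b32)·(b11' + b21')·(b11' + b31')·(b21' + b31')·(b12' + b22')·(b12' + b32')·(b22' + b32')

No, unsatisfiable

Branch on b11: set b11 = 1.
(b21') alone gives b21 = 0.
(b22) alone gives b22 = 1.
(b31') alone gives b31 = 0.
(b32) alone gives b32 = 1.
That conflicts with the unit clause (b32').
Backtrack on b11: now try b11 = 0.
(b12) alone gives b12 = 1.
(b22') alone gives b22 = 0.
(b21) alone gives b21 = 1.
(b31') alone gives b31 = 0.
(b32) alone gives b32 = 1.
That conflicts with the unit clause (b32').
Either choice for b11 ends in contradiction.
No assignment satisfies every clause.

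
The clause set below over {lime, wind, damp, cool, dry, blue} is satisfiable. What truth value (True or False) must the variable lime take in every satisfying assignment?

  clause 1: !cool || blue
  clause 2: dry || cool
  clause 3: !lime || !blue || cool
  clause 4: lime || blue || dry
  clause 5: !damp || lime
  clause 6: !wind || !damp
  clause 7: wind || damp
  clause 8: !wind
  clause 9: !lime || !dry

True

Suppose lime = false.
From the singleton clause (!damp), damp = false.
From the singleton clause (wind), wind = true.
That conflicts with the unit clause (!wind).
So every satisfying assignment has lime = True.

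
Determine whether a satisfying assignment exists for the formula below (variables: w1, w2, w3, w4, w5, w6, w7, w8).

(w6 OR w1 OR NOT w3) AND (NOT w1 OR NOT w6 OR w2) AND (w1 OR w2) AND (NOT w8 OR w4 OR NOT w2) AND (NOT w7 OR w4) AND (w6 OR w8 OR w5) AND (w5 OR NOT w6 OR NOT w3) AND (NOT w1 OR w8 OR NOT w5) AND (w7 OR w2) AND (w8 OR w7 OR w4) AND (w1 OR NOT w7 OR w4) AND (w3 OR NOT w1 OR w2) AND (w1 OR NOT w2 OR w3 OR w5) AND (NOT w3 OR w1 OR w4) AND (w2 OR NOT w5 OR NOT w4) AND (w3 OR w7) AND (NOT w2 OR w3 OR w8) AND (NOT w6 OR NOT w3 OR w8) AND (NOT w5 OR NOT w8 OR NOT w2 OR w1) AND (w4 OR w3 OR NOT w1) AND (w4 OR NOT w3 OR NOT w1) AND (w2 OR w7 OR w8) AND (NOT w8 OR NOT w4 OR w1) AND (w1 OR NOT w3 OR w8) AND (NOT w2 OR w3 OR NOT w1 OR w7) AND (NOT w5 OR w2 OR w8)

Yes

Try w1 = true.
Try w6 = false.
Try w7 = true.
The clause (w4) is unit, so w4 = true.
Try w8 = true.
Try w3 = true.
Try w2 = true.
No clause remains; w5 is free.
A satisfying assignment: w1=true; w2=true; w3=true; w4=true; w5=true; w6=false; w7=true; w8=true.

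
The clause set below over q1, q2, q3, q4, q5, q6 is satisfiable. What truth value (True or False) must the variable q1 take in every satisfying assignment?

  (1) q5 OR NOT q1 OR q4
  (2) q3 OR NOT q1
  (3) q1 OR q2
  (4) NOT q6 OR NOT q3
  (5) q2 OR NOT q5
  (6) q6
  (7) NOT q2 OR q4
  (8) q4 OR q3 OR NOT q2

Suppose q1 = true.
(q3) alone gives q3 = true.
(NOT q6) alone gives q6 = false.
Now (q6) is unsatisfied and unit — conflict.
So every satisfying assignment has q1 = False.

False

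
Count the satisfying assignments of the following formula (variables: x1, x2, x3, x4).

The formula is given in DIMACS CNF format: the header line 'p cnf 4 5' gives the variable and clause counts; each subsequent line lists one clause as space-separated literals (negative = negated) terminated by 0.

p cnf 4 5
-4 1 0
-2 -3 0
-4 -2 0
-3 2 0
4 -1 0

There are 2^4 = 16 truth assignments over (x1, x2, x3, x4).
Check each against the 5 clauses (columns in the order x1, x2, x3, x4):
  F F F F  ✓ satisfies all
  F F F T  ✗ fails (¬x4 ∨ x1)
  F F T F  ✗ fails (¬x3 ∨ x2)
  F F T T  ✗ fails (¬x4 ∨ x1)
  F T F F  ✓ satisfies all
  F T F T  ✗ fails (¬x4 ∨ x1)
  F T T F  ✗ fails (¬x2 ∨ ¬x3)
  F T T T  ✗ fails (¬x4 ∨ x1)
  T F F F  ✗ fails (x4 ∨ ¬x1)
  T F F T  ✓ satisfies all
  T F T F  ✗ fails (¬x3 ∨ x2)
  T F T T  ✗ fails (¬x3 ∨ x2)
  T T F F  ✗ fails (x4 ∨ ¬x1)
  T T F T  ✗ fails (¬x4 ∨ ¬x2)
  T T T F  ✗ fails (¬x2 ∨ ¬x3)
  T T T T  ✗ fails (¬x2 ∨ ¬x3)
3 of the 16 rows are models.

3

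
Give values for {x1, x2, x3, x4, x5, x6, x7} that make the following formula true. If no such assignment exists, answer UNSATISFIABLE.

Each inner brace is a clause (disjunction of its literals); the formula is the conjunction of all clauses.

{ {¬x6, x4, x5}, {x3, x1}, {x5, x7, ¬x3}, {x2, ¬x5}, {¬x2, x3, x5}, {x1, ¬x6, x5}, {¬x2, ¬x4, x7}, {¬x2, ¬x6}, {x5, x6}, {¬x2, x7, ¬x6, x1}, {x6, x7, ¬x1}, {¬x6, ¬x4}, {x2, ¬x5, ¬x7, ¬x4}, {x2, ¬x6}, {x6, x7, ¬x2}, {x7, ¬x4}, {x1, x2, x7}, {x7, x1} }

x1 ↦ True; x2 ↦ True; x3 ↦ False; x4 ↦ True; x5 ↦ True; x6 ↦ False; x7 ↦ True

Try x3 = False.
Unit clause (x1) forces x1 = True.
Try x2 = True.
Unit clause (x5) forces x5 = True.
Unit clause (¬x6) forces x6 = False.
Unit clause (x7) forces x7 = True.
All clauses hold; x4 can take either value.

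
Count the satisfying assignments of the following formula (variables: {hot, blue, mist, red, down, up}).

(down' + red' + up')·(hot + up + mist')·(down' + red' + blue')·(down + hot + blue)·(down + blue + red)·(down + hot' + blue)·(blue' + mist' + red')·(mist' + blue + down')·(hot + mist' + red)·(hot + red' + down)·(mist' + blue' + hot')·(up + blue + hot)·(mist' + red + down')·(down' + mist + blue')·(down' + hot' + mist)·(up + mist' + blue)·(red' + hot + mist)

7

There are 2^6 = 64 truth assignments over (hot, blue, mist, red, down, up).
Split on red. With red = 1, the clauses containing red are satisfied and red' drops from the rest; 2 of the 2^5 = 32 assignments to the other variables satisfy what remains.
With red = 0, by the same count on the reduced clause set, 5 assignments work.
(One model: hot=F, blue=F, mist=F, red=F, down=T, up=T.)
Total: 2 + 5 = 7.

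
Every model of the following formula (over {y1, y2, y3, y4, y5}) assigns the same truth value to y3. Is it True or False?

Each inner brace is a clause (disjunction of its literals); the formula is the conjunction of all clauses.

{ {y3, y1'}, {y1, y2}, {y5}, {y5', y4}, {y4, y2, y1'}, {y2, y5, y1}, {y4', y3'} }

Suppose y3 = 1.
From the singleton clause (y5), y5 = 1.
From the singleton clause (y4), y4 = 1.
Now (y4') is unsatisfied and unit — conflict.
So every satisfying assignment has y3 = False.

False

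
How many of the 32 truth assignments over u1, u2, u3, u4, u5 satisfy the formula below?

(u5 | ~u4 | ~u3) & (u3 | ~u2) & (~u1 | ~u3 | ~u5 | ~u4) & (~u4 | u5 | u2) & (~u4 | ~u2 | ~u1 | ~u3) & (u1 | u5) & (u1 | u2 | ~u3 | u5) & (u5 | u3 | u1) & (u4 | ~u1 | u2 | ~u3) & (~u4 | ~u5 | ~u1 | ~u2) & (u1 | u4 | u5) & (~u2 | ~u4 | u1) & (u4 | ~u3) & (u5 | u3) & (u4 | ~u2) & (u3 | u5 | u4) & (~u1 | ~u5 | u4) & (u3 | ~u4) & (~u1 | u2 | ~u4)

There are 2^5 = 32 truth assignments over (u1, u2, u3, u4, u5).
Split on u4. With u4 = 1, the clauses containing u4 are satisfied and ~u4 drops from the rest; 1 of the 2^4 = 16 assignments to the other variables satisfy what remains.
With u4 = 0, by the same count on the reduced clause set, 1 assignment works.
Total: 1 + 1 = 2.

2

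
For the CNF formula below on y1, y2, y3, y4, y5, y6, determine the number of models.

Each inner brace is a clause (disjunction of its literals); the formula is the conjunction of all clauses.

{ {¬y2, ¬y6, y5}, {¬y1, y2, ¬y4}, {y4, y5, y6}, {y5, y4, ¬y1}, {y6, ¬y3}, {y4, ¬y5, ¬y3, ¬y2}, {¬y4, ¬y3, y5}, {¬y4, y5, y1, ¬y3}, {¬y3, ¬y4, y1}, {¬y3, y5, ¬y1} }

23

There are 2^6 = 64 truth assignments over (y1, y2, y3, y4, y5, y6).
Split on y1. With y1 = True, the clauses containing y1 are satisfied and ¬y1 drops from the rest; 9 of the 2^5 = 32 assignments to the other variables satisfy what remains.
With y1 = False, by the same count on the reduced clause set, 14 assignments work.
(One model: y1=F, y2=F, y3=F, y4=F, y5=F, y6=T.)
Total: 9 + 14 = 23.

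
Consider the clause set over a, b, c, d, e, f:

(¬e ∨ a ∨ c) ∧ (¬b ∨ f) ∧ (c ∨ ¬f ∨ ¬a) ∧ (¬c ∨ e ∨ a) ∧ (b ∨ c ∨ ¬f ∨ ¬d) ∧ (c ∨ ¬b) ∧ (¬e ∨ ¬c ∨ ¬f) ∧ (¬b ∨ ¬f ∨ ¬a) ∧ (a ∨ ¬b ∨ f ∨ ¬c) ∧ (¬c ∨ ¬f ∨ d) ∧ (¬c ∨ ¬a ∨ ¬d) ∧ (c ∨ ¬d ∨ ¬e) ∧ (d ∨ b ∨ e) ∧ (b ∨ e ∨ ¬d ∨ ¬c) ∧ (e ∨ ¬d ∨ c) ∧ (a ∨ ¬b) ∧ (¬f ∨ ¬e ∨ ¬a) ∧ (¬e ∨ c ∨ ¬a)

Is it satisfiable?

Yes

Branch on b: set b = False.
Branch on d: set d = False.
Unit clause (e) forces e = True.
Branch on a: set a = False.
Unit clause (c) forces c = True.
Unit clause (¬f) forces f = False.
This assignment satisfies each clause.
A satisfying assignment: a=False,  b=False,  c=True,  d=False,  e=True,  f=False.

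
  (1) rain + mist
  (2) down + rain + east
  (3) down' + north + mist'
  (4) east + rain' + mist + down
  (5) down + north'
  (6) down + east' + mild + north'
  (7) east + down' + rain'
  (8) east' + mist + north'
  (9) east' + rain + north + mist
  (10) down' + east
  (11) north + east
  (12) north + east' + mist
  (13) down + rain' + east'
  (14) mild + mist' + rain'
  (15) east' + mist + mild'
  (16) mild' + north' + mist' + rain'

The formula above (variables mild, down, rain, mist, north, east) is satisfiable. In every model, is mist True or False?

Suppose mist = 0.
From the singleton clause (rain), rain = 1.
Suppose east = 1.
From the singleton clause (north'), north = 0.
Now (north) is unsatisfied and unit — conflict.
Backtrack on east: now try east = 0.
From the singleton clause (down), down = 1.
Now (down') is unsatisfied and unit — conflict.
Neither east = 1 nor east = 0 works.
So every satisfying assignment has mist = True.

True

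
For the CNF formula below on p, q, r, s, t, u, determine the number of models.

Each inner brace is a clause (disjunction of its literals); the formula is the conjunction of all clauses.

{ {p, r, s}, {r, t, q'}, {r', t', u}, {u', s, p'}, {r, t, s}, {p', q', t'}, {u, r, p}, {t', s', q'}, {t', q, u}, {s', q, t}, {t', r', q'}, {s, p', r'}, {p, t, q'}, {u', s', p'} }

There are 2^6 = 64 truth assignments over (p, q, r, s, t, u).
Split on t. With t = 1, the clauses containing t are satisfied and t' drops from the rest; 3 of the 2^5 = 32 assignments to the other variables satisfy what remains.
With t = 0, by the same count on the reduced clause set, 3 assignments work.
(One model: p=F, q=F, r=F, s=T, t=T, u=T.)
Total: 3 + 3 = 6.

6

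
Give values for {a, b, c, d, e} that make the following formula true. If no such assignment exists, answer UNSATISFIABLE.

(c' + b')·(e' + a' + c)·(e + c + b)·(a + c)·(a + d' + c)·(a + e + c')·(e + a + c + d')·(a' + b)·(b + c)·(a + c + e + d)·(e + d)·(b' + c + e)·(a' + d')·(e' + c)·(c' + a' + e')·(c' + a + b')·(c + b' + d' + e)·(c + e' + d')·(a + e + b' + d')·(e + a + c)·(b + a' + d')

Suppose c = 1.
The clause (b') is unit, so b = 0.
The clause (a') is unit, so a = 0.
The clause (e) is unit, so e = 1.
All clauses hold; d can take either value.

a: 0,  b: 0,  c: 1,  d: 0,  e: 1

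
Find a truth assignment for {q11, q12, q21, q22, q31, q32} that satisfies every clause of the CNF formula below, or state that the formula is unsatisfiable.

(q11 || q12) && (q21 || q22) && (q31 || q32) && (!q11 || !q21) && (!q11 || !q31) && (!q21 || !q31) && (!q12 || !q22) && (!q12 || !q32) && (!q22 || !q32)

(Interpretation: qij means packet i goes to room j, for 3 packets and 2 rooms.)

Try q11 = true.
(!q21) alone gives q21 = false.
(q22) alone gives q22 = true.
(!q31) alone gives q31 = false.
(q32) alone gives q32 = true.
That conflicts with the unit clause (!q32).
So q11 must be the other value — set q11 = false.
(q12) alone gives q12 = true.
(!q22) alone gives q22 = false.
(q21) alone gives q21 = true.
(!q31) alone gives q31 = false.
(q32) alone gives q32 = true.
That conflicts with the unit clause (!q32).
Both values of q11 lead to a conflict.

UNSATISFIABLE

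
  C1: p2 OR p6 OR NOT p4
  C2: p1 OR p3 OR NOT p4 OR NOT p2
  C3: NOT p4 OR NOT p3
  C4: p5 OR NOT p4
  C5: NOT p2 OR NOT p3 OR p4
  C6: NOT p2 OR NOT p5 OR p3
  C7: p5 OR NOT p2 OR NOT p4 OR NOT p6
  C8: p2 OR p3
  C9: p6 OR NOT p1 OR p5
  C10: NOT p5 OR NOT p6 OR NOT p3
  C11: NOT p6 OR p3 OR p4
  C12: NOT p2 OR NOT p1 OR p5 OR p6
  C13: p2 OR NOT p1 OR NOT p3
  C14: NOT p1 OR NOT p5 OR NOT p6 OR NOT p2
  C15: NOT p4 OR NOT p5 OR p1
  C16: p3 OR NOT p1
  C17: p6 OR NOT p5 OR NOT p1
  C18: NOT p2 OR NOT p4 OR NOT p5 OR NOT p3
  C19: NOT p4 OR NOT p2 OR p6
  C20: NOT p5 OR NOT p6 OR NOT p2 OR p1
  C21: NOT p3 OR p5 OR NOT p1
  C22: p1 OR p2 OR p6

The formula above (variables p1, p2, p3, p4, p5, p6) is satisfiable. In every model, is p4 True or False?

False

Suppose p4 = true.
(NOT p3) alone gives p3 = false.
(p5) alone gives p5 = true.
(NOT p2) alone gives p2 = false.
That conflicts with the unit clause (p2).
So every satisfying assignment has p4 = False.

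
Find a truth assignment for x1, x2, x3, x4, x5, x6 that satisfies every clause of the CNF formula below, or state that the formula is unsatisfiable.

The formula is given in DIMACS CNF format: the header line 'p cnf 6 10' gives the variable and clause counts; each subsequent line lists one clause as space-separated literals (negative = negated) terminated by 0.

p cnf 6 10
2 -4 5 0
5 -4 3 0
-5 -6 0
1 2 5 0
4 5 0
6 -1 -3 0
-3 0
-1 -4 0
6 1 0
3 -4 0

From the singleton clause (¬x3), x3 = False.
From the singleton clause (¬x4), x4 = False.
From the singleton clause (x5), x5 = True.
From the singleton clause (¬x6), x6 = False.
From the singleton clause (x1), x1 = True.
No clause remains; x2 is free.

x1=True, x2=True, x3=False, x4=False, x5=True, x6=False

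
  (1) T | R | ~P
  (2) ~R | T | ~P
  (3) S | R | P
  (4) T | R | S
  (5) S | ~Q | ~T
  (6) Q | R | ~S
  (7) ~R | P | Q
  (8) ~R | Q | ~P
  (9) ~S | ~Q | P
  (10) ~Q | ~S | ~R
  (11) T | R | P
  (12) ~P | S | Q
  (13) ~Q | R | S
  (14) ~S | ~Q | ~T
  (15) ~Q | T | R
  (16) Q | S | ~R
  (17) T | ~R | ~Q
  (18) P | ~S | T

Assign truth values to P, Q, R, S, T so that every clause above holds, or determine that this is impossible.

UNSATISFIABLE

Try T = 1.
Try S = 1.
(~Q) alone gives Q = 0.
(R) alone gives R = 1.
(P) alone gives P = 1.
But (~P) is also a unit clause — contradiction.
So S must be the other value — set S = 0.
(~Q) alone gives Q = 0.
(~P) alone gives P = 0.
(R) alone gives R = 1.
But (~R) is also a unit clause — contradiction.
Neither S = 1 nor S = 0 works.
So T must be the other value — set T = 0.
Try R = 1.
(~P) alone gives P = 0.
(Q) alone gives Q = 1.
But (~Q) is also a unit clause — contradiction.
So R must be the other value — set R = 0.
(~P) alone gives P = 0.
But (P) is also a unit clause — contradiction.
Neither R = 1 nor R = 0 works.
Neither T = 1 nor T = 0 works.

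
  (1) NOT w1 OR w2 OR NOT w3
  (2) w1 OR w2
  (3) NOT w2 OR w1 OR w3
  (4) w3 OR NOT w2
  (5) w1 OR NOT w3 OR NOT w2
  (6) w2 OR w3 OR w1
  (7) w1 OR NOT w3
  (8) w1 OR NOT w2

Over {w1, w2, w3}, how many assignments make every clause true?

There are 2^3 = 8 truth assignments over (w1, w2, w3).
Split on w2. With w2 = true, the clauses containing w2 are satisfied and NOT w2 drops from the rest; 1 of the 2^2 = 4 assignments to the other variables satisfy what remains.
With w2 = false, by the same count on the reduced clause set, 1 assignment works.
Total: 1 + 1 = 2.

2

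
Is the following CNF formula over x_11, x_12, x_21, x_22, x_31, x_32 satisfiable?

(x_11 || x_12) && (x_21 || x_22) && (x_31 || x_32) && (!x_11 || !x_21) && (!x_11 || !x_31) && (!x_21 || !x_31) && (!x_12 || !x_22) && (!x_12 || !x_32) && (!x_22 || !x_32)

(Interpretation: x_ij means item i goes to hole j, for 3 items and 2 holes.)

No, unsatisfiable

Case x_11 = true:
(!x_21) alone gives x_21 = false.
(x_22) alone gives x_22 = true.
(!x_31) alone gives x_31 = false.
(x_32) alone gives x_32 = true.
That conflicts with the unit clause (!x_32).
Backtrack on x_11: now try x_11 = false.
(x_12) alone gives x_12 = true.
(!x_22) alone gives x_22 = false.
(x_21) alone gives x_21 = true.
(!x_31) alone gives x_31 = false.
(x_32) alone gives x_32 = true.
That conflicts with the unit clause (!x_32).
Either choice for x_11 ends in contradiction.
No assignment satisfies every clause.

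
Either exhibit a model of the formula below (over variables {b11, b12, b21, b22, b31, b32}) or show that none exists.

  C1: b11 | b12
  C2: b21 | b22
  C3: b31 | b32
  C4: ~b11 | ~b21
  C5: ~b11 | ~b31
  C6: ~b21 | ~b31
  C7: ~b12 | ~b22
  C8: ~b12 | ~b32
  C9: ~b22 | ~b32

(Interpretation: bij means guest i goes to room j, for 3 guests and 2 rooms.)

UNSATISFIABLE

Try b11 = 1.
(~b21) alone gives b21 = 0.
(b22) alone gives b22 = 1.
(~b31) alone gives b31 = 0.
(b32) alone gives b32 = 1.
But (~b32) is also a unit clause — contradiction.
Backtrack on b11: now try b11 = 0.
(b12) alone gives b12 = 1.
(~b22) alone gives b22 = 0.
(b21) alone gives b21 = 1.
(~b31) alone gives b31 = 0.
(b32) alone gives b32 = 1.
But (~b32) is also a unit clause — contradiction.
Both values of b11 lead to a conflict.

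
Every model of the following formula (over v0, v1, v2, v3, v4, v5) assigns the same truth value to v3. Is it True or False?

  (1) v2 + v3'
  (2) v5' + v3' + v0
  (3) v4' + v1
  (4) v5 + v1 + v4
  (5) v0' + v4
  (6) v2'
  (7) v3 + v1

False

Suppose v3 = 1.
The clause (v2) is unit, so v2 = 1.
That conflicts with the unit clause (v2').
So every satisfying assignment has v3 = False.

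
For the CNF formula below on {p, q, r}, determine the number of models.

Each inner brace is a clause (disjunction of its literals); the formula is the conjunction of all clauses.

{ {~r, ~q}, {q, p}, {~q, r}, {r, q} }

1

There are 2^3 = 8 truth assignments over (p, q, r).
Check each against the 4 clauses (columns in the order p, q, r):
  F F F  ✗ fails (q | p)
  F F T  ✗ fails (q | p)
  F T F  ✗ fails (~q | r)
  F T T  ✗ fails (~r | ~q)
  T F F  ✗ fails (r | q)
  T F T  ✓ satisfies all
  T T F  ✗ fails (~q | r)
  T T T  ✗ fails (~r | ~q)
1 of the 8 rows is a model.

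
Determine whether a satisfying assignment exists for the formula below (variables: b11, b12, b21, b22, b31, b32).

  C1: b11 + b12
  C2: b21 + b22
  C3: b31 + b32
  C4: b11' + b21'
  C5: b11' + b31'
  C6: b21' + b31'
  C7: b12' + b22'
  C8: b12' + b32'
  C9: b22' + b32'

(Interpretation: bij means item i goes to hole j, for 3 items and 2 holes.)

No, unsatisfiable

Branch on b11: set b11 = 1.
From the singleton clause (b21'), b21 = 0.
From the singleton clause (b22), b22 = 1.
From the singleton clause (b31'), b31 = 0.
From the singleton clause (b32), b32 = 1.
But (b32') is also a unit clause — contradiction.
That branch fails; take b11 = 0 instead.
From the singleton clause (b12), b12 = 1.
From the singleton clause (b22'), b22 = 0.
From the singleton clause (b21), b21 = 1.
From the singleton clause (b31'), b31 = 0.
From the singleton clause (b32), b32 = 1.
But (b32') is also a unit clause — contradiction.
Both values of b11 lead to a conflict.
No assignment satisfies every clause.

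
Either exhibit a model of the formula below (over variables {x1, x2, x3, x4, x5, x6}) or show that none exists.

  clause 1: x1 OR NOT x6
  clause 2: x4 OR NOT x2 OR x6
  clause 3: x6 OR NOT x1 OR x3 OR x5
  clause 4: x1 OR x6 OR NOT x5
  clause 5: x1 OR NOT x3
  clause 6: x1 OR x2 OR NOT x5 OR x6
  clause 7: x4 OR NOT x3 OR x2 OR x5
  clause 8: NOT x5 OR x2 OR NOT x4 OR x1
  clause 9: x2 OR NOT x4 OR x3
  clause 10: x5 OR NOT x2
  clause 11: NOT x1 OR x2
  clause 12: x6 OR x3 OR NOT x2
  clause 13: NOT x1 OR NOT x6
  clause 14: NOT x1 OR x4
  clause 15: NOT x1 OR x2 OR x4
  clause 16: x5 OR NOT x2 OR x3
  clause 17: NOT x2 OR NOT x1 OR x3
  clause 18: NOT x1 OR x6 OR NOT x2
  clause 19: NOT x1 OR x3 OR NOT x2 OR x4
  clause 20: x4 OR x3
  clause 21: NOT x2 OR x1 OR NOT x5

Suppose x1 = true.
From the singleton clause (x2), x2 = true.
From the singleton clause (x5), x5 = true.
From the singleton clause (NOT x6), x6 = false.
Now (x6) is unsatisfied and unit — conflict.
Undo x1 and try x1 = false.
From the singleton clause (NOT x6), x6 = false.
From the singleton clause (NOT x5), x5 = false.
From the singleton clause (NOT x3), x3 = false.
From the singleton clause (NOT x2), x2 = false.
From the singleton clause (NOT x4), x4 = false.
Now (x4) is unsatisfied and unit — conflict.
Both values of x1 lead to a conflict.

UNSATISFIABLE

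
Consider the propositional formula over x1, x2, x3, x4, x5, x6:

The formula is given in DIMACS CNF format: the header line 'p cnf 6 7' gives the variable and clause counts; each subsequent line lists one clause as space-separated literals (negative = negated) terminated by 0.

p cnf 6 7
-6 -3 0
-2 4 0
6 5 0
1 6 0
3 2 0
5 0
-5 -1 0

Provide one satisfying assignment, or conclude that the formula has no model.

The clause (x5) is unit, so x5 = True.
The clause (¬x1) is unit, so x1 = False.
The clause (x6) is unit, so x6 = True.
The clause (¬x3) is unit, so x3 = False.
The clause (x2) is unit, so x2 = True.
The clause (x4) is unit, so x4 = True.
All clauses are satisfied.

x1=False, x2=True, x3=False, x4=True, x5=True, x6=True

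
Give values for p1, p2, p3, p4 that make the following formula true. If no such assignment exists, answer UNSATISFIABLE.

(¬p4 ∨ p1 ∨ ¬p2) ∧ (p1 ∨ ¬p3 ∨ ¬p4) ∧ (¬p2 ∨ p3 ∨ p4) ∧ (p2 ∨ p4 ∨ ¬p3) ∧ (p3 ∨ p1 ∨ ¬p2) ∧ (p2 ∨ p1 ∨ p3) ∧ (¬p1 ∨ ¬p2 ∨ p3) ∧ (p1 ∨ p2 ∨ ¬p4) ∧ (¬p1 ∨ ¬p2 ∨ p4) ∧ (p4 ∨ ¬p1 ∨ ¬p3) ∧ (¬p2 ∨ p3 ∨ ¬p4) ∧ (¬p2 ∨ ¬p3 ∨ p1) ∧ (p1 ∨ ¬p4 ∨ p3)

Suppose p4 = True.
Suppose p1 = True.
Suppose p2 = True.
(p3) alone gives p3 = True.
This assignment satisfies each clause.

p1: True, p2: True, p3: True, p4: True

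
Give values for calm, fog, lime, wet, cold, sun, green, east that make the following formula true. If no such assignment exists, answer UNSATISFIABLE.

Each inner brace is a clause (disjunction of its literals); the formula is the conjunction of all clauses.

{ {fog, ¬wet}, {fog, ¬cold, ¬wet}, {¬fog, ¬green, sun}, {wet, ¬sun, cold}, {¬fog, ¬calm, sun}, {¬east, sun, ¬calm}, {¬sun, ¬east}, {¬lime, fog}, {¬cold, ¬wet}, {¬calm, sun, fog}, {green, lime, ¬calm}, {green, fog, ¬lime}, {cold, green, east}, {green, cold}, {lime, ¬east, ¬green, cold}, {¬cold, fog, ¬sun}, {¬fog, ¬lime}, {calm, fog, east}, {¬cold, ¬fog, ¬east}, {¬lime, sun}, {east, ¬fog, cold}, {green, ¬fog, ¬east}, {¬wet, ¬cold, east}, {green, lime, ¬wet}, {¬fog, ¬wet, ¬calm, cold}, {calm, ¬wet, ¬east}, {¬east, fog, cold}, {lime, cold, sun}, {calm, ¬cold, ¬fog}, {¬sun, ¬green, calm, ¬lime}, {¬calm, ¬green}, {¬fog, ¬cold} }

calm=False,  fog=False,  lime=False,  wet=False,  cold=True,  sun=False,  green=True,  east=True

Try fog = False.
The clause (¬wet) is unit, so wet = False.
The clause (¬lime) is unit, so lime = False.
Try sun = False.
The clause (¬calm) is unit, so calm = False.
The clause (east) is unit, so east = True.
The clause (cold) is unit, so cold = True.
Every clause is now satisfied; green is unconstrained.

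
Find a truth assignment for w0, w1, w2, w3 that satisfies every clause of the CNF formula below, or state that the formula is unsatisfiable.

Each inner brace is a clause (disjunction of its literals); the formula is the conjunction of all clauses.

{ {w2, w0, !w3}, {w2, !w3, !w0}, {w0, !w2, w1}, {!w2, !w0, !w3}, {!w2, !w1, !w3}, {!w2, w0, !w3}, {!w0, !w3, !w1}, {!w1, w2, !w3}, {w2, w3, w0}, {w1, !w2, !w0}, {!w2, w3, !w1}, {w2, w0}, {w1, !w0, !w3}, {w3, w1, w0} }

Suppose w2 = false.
The clause (w0) is unit, so w0 = true.
The clause (!w3) is unit, so w3 = false.
All clauses hold; w1 can take either value.

w0=true,  w1=true,  w2=false,  w3=false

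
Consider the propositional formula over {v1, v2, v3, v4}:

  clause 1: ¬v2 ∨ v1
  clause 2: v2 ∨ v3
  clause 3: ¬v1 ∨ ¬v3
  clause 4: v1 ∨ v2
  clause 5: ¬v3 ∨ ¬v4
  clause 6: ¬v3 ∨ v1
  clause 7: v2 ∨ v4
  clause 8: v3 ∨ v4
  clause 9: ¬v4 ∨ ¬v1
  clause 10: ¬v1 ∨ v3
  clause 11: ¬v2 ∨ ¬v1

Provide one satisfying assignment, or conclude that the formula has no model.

UNSATISFIABLE

Suppose v2 = False.
From the singleton clause (v3), v3 = True.
From the singleton clause (¬v1), v1 = False.
But (v1) is also a unit clause — contradiction.
Backtrack on v2: now try v2 = True.
From the singleton clause (v1), v1 = True.
But (¬v1) is also a unit clause — contradiction.
Neither v2 = True nor v2 = False works.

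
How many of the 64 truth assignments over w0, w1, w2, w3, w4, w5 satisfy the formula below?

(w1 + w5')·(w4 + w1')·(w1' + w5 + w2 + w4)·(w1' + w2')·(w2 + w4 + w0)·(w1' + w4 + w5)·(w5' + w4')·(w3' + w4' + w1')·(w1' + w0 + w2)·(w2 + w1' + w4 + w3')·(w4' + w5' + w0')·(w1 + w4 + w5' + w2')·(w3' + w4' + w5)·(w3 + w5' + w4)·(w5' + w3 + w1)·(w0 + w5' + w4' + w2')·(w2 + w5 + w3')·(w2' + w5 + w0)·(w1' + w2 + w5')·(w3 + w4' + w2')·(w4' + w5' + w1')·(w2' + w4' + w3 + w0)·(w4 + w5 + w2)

5

There are 2^6 = 64 truth assignments over (w0, w1, w2, w3, w4, w5).
Split on w4. With w4 = 1, the clauses containing w4 are satisfied and w4' drops from the rest; 3 of the 2^5 = 32 assignments to the other variables satisfy what remains.
With w4 = 0, by the same count on the reduced clause set, 2 assignments work.
Total: 3 + 2 = 5.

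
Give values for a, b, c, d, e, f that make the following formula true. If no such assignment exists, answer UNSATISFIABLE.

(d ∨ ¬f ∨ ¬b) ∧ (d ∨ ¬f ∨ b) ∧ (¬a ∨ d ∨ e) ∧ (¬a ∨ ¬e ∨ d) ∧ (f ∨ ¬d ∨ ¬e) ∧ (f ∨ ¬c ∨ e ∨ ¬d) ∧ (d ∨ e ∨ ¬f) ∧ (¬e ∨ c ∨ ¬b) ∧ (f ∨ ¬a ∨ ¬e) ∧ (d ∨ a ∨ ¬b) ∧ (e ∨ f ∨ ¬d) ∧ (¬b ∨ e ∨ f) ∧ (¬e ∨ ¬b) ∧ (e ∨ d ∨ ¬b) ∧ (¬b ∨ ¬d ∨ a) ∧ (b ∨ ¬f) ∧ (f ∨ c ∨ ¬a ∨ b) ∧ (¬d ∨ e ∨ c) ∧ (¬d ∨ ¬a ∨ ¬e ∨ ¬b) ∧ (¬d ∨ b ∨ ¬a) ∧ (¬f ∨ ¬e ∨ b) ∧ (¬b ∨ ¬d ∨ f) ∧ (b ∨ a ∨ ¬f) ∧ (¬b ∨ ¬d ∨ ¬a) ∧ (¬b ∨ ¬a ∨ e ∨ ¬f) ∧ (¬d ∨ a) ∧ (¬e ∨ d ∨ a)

Suppose e = False.
Suppose a = False.
(¬d) alone gives d = False.
(¬f) alone gives f = False.
(¬b) alone gives b = False.
All clauses hold; c can take either value.

a ↦ False, b ↦ False, c ↦ True, d ↦ False, e ↦ False, f ↦ False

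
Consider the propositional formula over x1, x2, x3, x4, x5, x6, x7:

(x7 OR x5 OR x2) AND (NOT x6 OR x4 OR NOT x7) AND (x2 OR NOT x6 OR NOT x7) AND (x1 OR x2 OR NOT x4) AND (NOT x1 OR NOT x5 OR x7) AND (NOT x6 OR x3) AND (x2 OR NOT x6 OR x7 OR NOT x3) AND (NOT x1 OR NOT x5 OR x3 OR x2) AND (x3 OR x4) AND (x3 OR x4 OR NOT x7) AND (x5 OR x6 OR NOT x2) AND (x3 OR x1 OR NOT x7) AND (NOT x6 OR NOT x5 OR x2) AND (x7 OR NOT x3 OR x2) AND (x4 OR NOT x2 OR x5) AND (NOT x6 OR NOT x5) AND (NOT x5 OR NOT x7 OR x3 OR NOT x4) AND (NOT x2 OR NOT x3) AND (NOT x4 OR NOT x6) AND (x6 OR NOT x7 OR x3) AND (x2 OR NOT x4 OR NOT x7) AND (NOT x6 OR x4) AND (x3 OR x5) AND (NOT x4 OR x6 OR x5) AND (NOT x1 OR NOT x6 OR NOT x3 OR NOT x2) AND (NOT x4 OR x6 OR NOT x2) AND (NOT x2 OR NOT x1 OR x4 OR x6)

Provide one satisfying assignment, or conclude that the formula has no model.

Suppose x6 = false.
Suppose x3 = true.
From the singleton clause (NOT x2), x2 = false.
From the singleton clause (x7), x7 = true.
From the singleton clause (NOT x4), x4 = false.
No clause remains; x1, x5 are free.

x1: true, x2: false, x3: true, x4: false, x5: false, x6: false, x7: true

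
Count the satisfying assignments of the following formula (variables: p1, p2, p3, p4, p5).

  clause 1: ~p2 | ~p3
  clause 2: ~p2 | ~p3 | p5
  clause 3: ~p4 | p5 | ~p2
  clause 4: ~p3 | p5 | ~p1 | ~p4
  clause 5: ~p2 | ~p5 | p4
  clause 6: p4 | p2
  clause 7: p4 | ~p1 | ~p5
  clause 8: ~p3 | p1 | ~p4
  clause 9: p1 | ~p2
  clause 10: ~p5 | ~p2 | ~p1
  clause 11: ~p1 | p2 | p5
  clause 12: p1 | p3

There are 2^5 = 32 truth assignments over (p1, p2, p3, p4, p5).
Split on p3. With p3 = 1, the clauses containing p3 are satisfied and ~p3 drops from the rest; 1 of the 2^4 = 16 assignments to the other variables satisfy what remains.
With p3 = 0, by the same count on the reduced clause set, 2 assignments work.
(One model: p1=T, p2=F, p3=F, p4=T, p5=T.)
Total: 1 + 2 = 3.

3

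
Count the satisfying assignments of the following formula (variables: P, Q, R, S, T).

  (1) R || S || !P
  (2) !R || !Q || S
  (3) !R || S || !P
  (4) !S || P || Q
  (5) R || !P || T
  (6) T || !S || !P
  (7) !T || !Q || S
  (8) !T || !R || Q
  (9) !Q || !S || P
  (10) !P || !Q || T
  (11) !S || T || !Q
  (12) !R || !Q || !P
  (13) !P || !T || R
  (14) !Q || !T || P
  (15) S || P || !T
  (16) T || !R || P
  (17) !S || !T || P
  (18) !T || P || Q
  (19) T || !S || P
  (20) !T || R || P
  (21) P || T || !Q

1

There are 2^5 = 32 truth assignments over (P, Q, R, S, T).
Split on T. With T = true, the clauses containing T are satisfied and !T drops from the rest; 0 of the 2^4 = 16 assignments to the other variables satisfy what remains.
With T = false, by the same count on the reduced clause set, 1 assignment works.
Total: 0 + 1 = 1.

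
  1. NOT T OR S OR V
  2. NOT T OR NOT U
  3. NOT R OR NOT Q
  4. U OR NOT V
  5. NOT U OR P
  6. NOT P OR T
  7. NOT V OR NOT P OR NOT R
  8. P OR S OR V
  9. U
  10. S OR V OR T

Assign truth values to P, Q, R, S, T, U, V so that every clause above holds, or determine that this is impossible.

UNSATISFIABLE

(U) alone gives U = true.
(NOT T) alone gives T = false.
(P) alone gives P = true.
That conflicts with the unit clause (NOT P).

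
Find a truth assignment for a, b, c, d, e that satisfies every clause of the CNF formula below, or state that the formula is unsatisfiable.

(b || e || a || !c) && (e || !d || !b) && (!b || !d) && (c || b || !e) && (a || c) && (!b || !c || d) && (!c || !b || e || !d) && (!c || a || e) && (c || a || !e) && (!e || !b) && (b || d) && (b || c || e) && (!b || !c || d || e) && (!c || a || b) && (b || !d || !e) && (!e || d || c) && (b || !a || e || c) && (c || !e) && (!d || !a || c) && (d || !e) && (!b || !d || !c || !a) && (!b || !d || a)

Branch on b: set b = true.
Unit clause (!d) forces d = false.
Unit clause (!c) forces c = false.
Unit clause (a) forces a = true.
Unit clause (!e) forces e = false.
This assignment satisfies each clause.

a: true,  b: true,  c: false,  d: false,  e: false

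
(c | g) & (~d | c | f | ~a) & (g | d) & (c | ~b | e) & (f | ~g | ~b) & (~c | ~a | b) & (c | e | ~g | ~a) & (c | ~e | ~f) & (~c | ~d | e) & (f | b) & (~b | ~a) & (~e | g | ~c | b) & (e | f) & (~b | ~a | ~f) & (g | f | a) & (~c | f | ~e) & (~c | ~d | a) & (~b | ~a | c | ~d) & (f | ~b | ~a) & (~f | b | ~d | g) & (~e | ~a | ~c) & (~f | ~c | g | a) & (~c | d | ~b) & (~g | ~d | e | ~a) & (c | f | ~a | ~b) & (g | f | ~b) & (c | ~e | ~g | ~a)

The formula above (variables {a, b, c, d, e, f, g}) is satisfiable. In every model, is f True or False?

True

Suppose f = 0.
(b) alone gives b = 1.
(~g) alone gives g = 0.
That conflicts with the unit clause (g).
So every satisfying assignment has f = True.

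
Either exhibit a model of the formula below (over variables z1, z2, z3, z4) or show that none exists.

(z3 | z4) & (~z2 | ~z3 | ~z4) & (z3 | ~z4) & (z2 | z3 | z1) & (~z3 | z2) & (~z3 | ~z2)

UNSATISFIABLE

Try z3 = 1.
Unit clause (z2) forces z2 = 1.
That conflicts with the unit clause (~z2).
So z3 must be the other value — set z3 = 0.
Unit clause (z4) forces z4 = 1.
That conflicts with the unit clause (~z4).
Either choice for z3 ends in contradiction.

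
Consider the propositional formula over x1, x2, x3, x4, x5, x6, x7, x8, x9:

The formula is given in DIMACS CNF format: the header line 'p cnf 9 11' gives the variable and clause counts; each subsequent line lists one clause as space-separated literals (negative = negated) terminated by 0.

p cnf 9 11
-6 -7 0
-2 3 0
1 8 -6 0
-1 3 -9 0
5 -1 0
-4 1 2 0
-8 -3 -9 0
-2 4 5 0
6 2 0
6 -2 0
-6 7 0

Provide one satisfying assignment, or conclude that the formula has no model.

UNSATISFIABLE

Try x6 = False.
From the singleton clause (x2), x2 = True.
But (¬x2) is also a unit clause — contradiction.
So x6 must be the other value — set x6 = True.
From the singleton clause (¬x7), x7 = False.
But (x7) is also a unit clause — contradiction.
Neither x6 = True nor x6 = False works.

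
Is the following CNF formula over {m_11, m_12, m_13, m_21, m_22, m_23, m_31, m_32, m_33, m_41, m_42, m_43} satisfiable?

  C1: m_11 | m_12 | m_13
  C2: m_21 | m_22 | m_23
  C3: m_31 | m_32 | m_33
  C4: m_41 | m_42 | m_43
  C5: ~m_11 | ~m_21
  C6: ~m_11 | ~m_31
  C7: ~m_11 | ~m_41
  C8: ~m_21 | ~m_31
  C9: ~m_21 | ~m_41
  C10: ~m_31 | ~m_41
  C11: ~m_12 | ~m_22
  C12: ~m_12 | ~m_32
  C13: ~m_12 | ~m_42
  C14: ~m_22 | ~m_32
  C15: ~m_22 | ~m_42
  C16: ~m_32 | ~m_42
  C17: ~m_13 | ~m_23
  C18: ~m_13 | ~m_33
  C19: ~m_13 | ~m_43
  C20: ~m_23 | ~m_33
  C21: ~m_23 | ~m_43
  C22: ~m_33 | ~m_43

Unsatisfiable

Case m_11 = 0:
Case m_12 = 1:
From the singleton clause (~m_22), m_22 = 0.
From the singleton clause (~m_32), m_32 = 0.
From the singleton clause (~m_42), m_42 = 0.
Case m_21 = 1:
From the singleton clause (~m_31), m_31 = 0.
From the singleton clause (m_33), m_33 = 1.
From the singleton clause (~m_41), m_41 = 0.
From the singleton clause (m_43), m_43 = 1.
But (~m_43) is also a unit clause — contradiction.
Undo m_21 and try m_21 = 0.
From the singleton clause (m_23), m_23 = 1.
From the singleton clause (~m_13), m_13 = 0.
From the singleton clause (~m_33), m_33 = 0.
From the singleton clause (m_31), m_31 = 1.
From the singleton clause (~m_41), m_41 = 0.
From the singleton clause (m_43), m_43 = 1.
But (~m_43) is also a unit clause — contradiction.
Both values of m_21 lead to a conflict.
Undo m_12 and try m_12 = 0.
From the singleton clause (m_13), m_13 = 1.
From the singleton clause (~m_23), m_23 = 0.
From the singleton clause (~m_33), m_33 = 0.
From the singleton clause (~m_43), m_43 = 0.
Case m_21 = 1:
From the singleton clause (~m_31), m_31 = 0.
From the singleton clause (m_32), m_32 = 1.
From the singleton clause (~m_41), m_41 = 0.
From the singleton clause (m_42), m_42 = 1.
But (~m_42) is also a unit clause — contradiction.
Undo m_21 and try m_21 = 0.
From the singleton clause (m_22), m_22 = 1.
From the singleton clause (~m_32), m_32 = 0.
From the singleton clause (m_31), m_31 = 1.
From the singleton clause (~m_41), m_41 = 0.
From the singleton clause (m_42), m_42 = 1.
But (~m_42) is also a unit clause — contradiction.
Both values of m_21 lead to a conflict.
Both values of m_12 lead to a conflict.
Undo m_11 and try m_11 = 1.
From the singleton clause (~m_21), m_21 = 0.
From the singleton clause (~m_31), m_31 = 0.
From the singleton clause (~m_41), m_41 = 0.
Case m_22 = 1:
From the singleton clause (~m_12), m_12 = 0.
From the singleton clause (~m_32), m_32 = 0.
From the singleton clause (m_33), m_33 = 1.
From the singleton clause (~m_42), m_42 = 0.
From the singleton clause (m_43), m_43 = 1.
But (~m_43) is also a unit clause — contradiction.
Undo m_22 and try m_22 = 0.
From the singleton clause (m_23), m_23 = 1.
From the singleton clause (~m_13), m_13 = 0.
From the singleton clause (~m_33), m_33 = 0.
From the singleton clause (m_32), m_32 = 1.
From the singleton clause (~m_12), m_12 = 0.
From the singleton clause (~m_42), m_42 = 0.
From the singleton clause (m_43), m_43 = 1.
But (~m_43) is also a unit clause — contradiction.
Both values of m_22 lead to a conflict.
Both values of m_11 lead to a conflict.
No assignment satisfies every clause.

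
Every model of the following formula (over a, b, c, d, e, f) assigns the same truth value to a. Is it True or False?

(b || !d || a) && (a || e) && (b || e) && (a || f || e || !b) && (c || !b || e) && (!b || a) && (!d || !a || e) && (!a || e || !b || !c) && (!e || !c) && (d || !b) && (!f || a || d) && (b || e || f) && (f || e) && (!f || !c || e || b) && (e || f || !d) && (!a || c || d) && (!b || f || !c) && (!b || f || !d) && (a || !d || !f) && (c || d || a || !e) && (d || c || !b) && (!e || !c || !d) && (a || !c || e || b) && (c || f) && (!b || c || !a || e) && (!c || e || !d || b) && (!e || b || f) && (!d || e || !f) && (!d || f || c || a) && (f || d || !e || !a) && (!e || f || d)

Suppose a = false.
(e) alone gives e = true.
(!b) alone gives b = false.
(!d) alone gives d = false.
(!c) alone gives c = false.
Now (c) is unsatisfied and unit — conflict.
So every satisfying assignment has a = True.

True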